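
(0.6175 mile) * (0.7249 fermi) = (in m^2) 7.204e-13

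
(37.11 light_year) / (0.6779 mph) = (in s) 1.159e+18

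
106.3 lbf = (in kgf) 48.22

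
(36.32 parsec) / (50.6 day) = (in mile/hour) 5.734e+11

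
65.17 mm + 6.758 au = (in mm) 1.011e+15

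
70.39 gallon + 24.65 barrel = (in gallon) 1106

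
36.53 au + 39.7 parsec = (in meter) 1.225e+18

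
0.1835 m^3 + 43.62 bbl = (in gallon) 1881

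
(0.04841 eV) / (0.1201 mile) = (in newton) 4.013e-23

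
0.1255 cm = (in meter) 0.001255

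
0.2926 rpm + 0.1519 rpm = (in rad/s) 0.04655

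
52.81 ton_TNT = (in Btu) 2.094e+08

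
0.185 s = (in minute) 0.003083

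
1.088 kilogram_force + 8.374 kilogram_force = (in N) 92.79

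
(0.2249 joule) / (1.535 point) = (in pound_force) 93.37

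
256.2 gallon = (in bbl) 6.1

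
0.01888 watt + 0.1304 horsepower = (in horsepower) 0.1304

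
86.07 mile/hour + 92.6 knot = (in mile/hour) 192.6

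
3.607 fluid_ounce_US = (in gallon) 0.02818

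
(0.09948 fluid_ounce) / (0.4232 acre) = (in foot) 5.636e-09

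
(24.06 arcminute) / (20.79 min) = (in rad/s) 5.611e-06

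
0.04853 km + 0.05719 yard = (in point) 1.377e+05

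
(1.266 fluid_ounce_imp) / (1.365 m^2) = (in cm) 0.002635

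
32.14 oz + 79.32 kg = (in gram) 8.023e+04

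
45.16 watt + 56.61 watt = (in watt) 101.8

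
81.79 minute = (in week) 0.008114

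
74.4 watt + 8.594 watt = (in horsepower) 0.1113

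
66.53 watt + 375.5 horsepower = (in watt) 2.801e+05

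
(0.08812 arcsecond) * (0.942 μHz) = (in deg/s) 2.306e-11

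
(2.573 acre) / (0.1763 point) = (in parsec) 5.426e-09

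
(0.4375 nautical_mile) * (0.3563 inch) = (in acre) 0.001812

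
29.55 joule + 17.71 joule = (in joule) 47.26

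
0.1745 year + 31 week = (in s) 2.425e+07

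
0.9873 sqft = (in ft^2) 0.9873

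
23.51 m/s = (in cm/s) 2351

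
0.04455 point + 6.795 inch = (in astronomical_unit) 1.154e-12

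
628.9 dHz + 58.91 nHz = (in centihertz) 6289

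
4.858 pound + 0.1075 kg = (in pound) 5.095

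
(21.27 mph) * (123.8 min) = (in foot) 2.317e+05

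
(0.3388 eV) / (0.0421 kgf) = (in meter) 1.315e-19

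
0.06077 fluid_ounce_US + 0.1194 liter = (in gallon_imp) 0.02666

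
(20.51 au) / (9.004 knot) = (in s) 6.624e+11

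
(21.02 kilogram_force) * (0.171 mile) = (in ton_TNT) 1.356e-05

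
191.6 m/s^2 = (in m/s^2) 191.6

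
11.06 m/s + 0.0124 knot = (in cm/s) 1107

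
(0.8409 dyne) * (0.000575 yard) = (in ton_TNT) 1.057e-18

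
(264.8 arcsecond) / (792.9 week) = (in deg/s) 1.534e-10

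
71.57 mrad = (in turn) 0.01139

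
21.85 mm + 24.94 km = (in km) 24.94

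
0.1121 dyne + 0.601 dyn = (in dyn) 0.7131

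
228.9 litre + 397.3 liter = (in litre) 626.2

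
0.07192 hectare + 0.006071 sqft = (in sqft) 7741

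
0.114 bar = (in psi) 1.653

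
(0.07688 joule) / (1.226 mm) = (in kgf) 6.394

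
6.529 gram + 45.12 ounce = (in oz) 45.35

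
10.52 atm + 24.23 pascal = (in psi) 154.6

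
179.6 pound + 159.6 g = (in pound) 180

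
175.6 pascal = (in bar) 0.001756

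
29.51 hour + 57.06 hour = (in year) 0.009882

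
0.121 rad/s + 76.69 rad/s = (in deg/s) 4401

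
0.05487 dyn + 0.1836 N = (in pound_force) 0.04128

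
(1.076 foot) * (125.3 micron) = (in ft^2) 0.0004423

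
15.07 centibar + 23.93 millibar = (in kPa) 17.46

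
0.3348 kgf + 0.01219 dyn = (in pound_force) 0.7381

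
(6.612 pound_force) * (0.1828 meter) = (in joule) 5.376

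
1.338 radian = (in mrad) 1338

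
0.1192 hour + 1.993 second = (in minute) 7.185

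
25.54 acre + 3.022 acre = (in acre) 28.56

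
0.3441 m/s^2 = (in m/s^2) 0.3441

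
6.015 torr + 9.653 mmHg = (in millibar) 20.89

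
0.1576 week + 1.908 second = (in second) 9.532e+04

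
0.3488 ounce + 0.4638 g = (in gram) 10.35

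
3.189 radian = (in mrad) 3189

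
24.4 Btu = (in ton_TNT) 6.153e-06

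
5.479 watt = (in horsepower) 0.007347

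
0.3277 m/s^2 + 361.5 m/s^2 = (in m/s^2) 361.8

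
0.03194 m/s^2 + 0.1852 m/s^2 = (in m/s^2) 0.2171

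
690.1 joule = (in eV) 4.307e+21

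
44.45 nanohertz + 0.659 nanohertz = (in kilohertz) 4.511e-11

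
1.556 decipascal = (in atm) 1.536e-06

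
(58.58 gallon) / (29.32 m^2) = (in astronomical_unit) 5.056e-14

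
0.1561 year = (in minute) 8.205e+04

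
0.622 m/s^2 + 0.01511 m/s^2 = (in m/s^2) 0.6371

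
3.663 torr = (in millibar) 4.884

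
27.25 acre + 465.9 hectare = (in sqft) 5.134e+07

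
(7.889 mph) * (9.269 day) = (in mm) 2.824e+09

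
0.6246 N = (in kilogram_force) 0.06369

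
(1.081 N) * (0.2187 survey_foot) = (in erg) 7.206e+05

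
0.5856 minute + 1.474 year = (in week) 76.86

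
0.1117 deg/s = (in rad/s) 0.00195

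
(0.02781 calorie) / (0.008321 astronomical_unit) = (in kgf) 9.532e-12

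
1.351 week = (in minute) 1.362e+04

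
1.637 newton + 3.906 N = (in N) 5.543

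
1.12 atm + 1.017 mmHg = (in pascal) 1.136e+05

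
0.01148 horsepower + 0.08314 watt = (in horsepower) 0.01159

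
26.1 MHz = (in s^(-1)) 2.61e+07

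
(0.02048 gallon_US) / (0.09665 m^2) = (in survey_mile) 4.984e-07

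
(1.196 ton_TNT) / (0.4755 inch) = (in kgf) 4.225e+10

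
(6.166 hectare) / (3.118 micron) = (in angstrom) 1.978e+20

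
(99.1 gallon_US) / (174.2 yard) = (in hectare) 2.355e-07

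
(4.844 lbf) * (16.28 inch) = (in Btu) 0.008445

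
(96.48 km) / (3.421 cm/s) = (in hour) 783.4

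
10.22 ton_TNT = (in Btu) 4.053e+07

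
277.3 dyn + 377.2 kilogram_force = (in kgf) 377.2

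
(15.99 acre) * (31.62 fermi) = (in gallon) 5.405e-07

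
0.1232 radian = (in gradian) 7.843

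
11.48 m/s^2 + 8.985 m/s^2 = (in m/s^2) 20.46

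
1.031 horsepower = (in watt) 768.8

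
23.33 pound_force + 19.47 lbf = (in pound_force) 42.8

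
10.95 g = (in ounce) 0.3862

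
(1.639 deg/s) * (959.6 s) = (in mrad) 2.745e+04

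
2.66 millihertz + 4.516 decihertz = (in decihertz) 4.543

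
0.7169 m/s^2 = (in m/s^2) 0.7169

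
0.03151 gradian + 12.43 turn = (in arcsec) 1.611e+07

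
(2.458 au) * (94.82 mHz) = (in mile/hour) 7.799e+10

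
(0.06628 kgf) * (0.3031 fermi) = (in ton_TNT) 4.709e-26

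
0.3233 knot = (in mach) 0.0004885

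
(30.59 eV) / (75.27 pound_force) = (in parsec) 4.744e-37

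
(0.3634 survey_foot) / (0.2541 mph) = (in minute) 0.01625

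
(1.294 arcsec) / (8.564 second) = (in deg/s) 4.197e-05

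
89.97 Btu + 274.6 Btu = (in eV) 2.401e+24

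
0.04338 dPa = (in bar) 4.338e-08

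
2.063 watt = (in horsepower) 0.002767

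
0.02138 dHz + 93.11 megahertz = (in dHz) 9.311e+08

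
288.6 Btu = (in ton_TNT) 7.277e-05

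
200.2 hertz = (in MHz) 0.0002002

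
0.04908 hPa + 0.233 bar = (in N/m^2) 2.33e+04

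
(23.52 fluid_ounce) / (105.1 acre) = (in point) 4.636e-06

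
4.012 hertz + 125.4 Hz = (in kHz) 0.1294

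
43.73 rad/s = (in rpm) 417.6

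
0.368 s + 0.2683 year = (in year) 0.2683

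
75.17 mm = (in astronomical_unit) 5.025e-13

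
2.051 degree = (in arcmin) 123.1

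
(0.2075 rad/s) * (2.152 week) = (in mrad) 2.701e+08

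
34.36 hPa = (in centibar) 3.436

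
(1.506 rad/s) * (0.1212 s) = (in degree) 10.46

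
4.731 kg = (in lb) 10.43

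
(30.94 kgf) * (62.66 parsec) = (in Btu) 5.56e+17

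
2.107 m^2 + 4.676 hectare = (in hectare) 4.676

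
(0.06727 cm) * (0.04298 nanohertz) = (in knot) 5.62e-14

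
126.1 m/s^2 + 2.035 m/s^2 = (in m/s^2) 128.1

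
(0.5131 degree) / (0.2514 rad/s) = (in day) 4.123e-07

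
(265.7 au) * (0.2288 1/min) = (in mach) 4.451e+08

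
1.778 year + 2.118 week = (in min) 9.559e+05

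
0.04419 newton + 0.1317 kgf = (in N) 1.336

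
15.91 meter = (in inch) 626.4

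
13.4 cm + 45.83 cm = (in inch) 23.32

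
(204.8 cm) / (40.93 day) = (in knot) 1.126e-06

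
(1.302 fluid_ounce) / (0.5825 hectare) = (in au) 4.419e-20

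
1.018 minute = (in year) 1.937e-06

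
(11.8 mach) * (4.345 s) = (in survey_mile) 10.85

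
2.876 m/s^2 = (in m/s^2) 2.876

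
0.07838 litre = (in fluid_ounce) 2.65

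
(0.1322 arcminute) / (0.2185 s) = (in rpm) 0.001681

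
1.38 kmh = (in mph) 0.8575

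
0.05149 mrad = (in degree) 0.00295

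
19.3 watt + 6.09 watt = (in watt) 25.39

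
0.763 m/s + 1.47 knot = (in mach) 0.004462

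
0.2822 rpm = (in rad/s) 0.02955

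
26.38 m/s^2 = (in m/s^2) 26.38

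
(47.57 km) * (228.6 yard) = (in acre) 2457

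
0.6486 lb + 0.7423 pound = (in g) 630.9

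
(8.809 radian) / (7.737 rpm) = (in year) 3.448e-07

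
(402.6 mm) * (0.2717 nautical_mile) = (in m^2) 202.6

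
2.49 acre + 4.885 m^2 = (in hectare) 1.008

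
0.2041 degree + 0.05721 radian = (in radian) 0.06077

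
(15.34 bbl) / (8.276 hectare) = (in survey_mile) 1.831e-08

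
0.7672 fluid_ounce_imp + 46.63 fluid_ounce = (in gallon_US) 0.3701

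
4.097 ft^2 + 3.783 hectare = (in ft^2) 4.072e+05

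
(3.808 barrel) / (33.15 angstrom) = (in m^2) 1.826e+08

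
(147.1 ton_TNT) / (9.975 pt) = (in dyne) 1.749e+19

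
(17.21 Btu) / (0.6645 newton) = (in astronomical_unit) 1.827e-07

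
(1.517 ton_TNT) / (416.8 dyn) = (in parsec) 4.935e-05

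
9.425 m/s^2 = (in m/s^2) 9.425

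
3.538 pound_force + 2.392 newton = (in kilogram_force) 1.849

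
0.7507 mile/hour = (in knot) 0.6523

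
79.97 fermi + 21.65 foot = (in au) 4.411e-11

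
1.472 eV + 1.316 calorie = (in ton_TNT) 1.316e-09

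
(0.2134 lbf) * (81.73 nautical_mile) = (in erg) 1.437e+12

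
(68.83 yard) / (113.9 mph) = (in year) 3.92e-08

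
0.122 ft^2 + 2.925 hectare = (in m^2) 2.925e+04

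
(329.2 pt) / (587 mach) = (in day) 6.725e-12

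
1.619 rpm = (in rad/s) 0.1695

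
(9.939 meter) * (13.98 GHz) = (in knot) 2.701e+11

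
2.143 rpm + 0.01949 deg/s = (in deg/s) 12.88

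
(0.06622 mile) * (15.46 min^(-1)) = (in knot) 53.38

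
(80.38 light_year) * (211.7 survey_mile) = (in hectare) 2.591e+19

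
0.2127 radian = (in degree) 12.19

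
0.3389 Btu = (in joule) 357.6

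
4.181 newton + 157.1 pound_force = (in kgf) 71.69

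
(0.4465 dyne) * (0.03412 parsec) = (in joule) 4.701e+09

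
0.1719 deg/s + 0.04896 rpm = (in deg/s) 0.4657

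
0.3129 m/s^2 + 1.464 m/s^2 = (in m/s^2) 1.777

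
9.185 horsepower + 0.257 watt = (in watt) 6850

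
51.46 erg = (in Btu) 4.877e-09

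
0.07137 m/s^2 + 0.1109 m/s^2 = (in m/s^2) 0.1823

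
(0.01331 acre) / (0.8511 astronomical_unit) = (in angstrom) 4.23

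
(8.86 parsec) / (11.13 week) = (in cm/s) 4.061e+12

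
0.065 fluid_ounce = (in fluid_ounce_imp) 0.06765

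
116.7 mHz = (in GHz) 1.167e-10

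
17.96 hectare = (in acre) 44.38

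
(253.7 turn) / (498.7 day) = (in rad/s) 3.7e-05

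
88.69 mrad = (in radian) 0.08869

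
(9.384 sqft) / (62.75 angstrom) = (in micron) 1.389e+14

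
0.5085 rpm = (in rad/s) 0.05325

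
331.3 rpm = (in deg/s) 1988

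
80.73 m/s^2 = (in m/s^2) 80.73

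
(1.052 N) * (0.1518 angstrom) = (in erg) 0.0001597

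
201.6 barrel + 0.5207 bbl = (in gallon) 8489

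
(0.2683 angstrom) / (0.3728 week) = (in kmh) 4.284e-16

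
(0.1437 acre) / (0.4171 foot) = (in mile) 2.842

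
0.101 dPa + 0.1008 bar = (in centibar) 10.08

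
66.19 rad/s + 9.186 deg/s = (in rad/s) 66.35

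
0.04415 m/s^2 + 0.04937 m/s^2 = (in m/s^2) 0.09352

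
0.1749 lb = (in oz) 2.798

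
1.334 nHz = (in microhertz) 0.001334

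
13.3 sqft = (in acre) 0.0003053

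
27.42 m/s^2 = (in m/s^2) 27.42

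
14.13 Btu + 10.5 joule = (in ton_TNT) 3.566e-06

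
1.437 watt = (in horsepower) 0.001927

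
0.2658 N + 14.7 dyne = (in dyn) 2.659e+04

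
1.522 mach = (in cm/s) 5.182e+04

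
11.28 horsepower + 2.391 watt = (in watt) 8414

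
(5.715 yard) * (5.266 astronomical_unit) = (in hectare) 4.117e+08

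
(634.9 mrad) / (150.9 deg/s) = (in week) 3.986e-07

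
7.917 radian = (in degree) 453.6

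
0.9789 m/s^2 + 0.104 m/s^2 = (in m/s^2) 1.083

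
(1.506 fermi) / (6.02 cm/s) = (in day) 2.895e-19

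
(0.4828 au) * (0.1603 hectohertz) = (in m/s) 1.158e+12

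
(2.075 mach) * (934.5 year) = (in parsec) 0.0006748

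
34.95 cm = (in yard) 0.3822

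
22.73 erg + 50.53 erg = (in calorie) 1.751e-06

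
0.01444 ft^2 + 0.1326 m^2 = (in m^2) 0.1339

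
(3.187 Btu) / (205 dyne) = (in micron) 1.64e+12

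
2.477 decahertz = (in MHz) 2.477e-05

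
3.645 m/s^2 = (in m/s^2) 3.645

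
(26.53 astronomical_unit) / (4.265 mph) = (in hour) 5.782e+08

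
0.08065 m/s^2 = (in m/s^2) 0.08065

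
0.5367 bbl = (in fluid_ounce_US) 2885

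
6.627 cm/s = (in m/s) 0.06627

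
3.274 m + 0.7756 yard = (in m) 3.983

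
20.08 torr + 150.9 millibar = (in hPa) 177.7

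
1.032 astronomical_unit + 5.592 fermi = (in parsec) 5.003e-06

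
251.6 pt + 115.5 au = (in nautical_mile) 9.33e+09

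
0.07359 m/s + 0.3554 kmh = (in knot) 0.3349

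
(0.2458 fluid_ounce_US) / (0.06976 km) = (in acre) 2.575e-11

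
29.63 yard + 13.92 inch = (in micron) 2.745e+07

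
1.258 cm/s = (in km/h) 0.04529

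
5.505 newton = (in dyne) 5.505e+05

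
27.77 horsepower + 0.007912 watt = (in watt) 2.071e+04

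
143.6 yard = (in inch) 5170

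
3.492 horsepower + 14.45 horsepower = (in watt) 1.338e+04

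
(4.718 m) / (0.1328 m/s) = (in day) 0.0004112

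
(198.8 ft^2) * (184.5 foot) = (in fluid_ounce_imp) 3.655e+07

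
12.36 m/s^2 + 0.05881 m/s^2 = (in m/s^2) 12.42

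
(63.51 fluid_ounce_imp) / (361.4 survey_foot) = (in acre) 4.048e-09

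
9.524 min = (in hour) 0.1587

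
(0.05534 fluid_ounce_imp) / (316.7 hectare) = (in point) 1.407e-09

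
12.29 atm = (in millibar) 1.245e+04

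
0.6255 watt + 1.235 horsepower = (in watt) 921.6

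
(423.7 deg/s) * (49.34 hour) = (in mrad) 1.314e+09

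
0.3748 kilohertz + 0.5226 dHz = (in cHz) 3.749e+04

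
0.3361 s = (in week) 5.557e-07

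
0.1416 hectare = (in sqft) 1.524e+04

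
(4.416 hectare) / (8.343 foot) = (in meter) 1.737e+04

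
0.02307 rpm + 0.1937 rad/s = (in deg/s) 11.24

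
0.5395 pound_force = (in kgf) 0.2447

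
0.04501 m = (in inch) 1.772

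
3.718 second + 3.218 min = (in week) 0.0003254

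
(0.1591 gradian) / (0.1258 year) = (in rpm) 6.016e-09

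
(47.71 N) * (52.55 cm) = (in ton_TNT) 5.992e-09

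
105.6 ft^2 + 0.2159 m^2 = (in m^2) 10.03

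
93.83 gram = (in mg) 9.383e+04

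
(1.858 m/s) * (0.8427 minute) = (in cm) 9394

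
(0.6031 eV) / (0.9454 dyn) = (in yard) 1.118e-14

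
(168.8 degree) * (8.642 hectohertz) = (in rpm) 2.431e+04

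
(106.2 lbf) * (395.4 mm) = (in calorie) 44.64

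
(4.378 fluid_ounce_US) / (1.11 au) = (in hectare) 7.797e-20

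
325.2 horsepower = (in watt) 2.425e+05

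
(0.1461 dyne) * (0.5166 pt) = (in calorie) 6.364e-11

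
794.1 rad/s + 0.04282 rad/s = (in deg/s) 4.55e+04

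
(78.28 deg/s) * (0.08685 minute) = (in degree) 407.9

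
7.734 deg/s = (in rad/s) 0.135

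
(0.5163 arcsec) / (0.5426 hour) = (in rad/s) 1.281e-09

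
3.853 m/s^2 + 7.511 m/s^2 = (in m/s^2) 11.36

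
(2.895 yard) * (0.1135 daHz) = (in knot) 5.84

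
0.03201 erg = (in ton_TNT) 7.651e-19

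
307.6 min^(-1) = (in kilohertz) 0.005127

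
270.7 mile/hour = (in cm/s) 1.21e+04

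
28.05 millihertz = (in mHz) 28.05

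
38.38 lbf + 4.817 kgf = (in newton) 218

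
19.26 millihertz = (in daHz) 0.001926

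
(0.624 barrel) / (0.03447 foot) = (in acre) 0.002333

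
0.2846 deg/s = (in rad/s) 0.004967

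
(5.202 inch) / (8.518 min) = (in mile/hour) 0.0005783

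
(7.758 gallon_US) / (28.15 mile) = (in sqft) 6.978e-06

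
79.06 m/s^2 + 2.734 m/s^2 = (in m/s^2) 81.79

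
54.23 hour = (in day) 2.26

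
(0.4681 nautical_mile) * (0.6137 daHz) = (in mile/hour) 1.19e+04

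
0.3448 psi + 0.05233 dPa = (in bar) 0.02377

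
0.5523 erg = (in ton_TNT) 1.32e-17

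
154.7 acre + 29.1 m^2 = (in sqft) 6.739e+06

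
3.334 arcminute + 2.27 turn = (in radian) 14.26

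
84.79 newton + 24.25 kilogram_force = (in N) 322.6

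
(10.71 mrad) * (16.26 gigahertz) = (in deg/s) 9.978e+09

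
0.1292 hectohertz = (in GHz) 1.292e-08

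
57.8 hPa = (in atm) 0.05704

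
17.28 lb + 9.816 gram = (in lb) 17.3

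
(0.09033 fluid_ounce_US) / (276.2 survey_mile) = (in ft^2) 6.469e-11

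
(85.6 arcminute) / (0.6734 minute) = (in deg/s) 0.03531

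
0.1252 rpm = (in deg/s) 0.7512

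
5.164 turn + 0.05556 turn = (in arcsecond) 6.765e+06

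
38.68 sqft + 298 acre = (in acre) 298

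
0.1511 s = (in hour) 4.197e-05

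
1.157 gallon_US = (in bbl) 0.02755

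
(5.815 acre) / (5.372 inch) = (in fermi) 1.725e+20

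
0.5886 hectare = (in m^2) 5886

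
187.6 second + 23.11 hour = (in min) 1390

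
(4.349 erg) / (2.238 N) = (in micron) 0.1943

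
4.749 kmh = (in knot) 2.564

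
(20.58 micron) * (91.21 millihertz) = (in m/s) 1.877e-06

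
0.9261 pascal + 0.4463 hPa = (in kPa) 0.04556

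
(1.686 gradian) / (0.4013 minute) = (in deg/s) 0.06302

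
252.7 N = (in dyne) 2.527e+07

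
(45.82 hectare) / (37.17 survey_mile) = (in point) 2.171e+04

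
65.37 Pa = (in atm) 0.0006452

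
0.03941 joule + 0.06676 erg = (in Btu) 3.735e-05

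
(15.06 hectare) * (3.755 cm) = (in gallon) 1.494e+06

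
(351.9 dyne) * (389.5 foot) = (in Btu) 0.000396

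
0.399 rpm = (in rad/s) 0.04178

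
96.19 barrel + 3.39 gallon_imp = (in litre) 1.531e+04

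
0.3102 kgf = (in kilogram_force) 0.3102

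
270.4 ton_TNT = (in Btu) 1.072e+09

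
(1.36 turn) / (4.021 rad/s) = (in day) 2.46e-05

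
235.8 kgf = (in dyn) 2.312e+08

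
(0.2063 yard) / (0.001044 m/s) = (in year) 5.73e-06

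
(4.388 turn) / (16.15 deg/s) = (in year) 3.102e-06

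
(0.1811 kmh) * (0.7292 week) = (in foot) 7.279e+04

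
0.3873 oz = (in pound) 0.02421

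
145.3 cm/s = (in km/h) 5.231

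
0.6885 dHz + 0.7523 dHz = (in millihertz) 144.1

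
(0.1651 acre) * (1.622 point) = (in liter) 382.3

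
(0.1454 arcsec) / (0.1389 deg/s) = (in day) 3.365e-09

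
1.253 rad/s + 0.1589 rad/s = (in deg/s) 80.9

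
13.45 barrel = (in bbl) 13.45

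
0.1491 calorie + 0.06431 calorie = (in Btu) 0.0008463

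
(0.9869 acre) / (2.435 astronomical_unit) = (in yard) 1.199e-08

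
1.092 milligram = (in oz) 3.852e-05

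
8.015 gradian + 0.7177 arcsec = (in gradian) 8.015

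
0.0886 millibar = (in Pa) 8.86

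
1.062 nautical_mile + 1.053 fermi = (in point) 5.575e+06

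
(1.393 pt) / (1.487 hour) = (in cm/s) 9.18e-06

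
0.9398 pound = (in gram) 426.3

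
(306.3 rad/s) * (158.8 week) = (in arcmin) 1.011e+14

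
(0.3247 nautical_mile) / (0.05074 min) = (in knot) 384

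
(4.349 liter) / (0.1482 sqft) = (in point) 895.4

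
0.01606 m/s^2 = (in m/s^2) 0.01606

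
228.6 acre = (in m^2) 9.251e+05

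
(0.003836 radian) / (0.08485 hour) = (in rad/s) 1.256e-05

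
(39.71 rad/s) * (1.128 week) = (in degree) 1.552e+09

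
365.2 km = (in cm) 3.652e+07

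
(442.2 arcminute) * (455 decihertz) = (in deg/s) 335.3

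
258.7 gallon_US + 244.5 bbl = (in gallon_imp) 8766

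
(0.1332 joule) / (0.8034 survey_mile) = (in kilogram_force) 1.051e-05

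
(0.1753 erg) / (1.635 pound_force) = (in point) 6.832e-06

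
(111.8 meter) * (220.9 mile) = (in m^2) 3.975e+07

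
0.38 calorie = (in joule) 1.59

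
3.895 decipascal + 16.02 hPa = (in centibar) 1.602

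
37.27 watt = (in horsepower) 0.04998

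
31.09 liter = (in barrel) 0.1956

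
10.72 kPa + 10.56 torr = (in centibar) 12.13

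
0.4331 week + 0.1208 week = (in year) 0.01062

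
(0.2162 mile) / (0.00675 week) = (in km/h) 0.3068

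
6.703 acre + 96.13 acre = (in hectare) 41.62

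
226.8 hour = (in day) 9.45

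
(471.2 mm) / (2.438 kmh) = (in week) 1.15e-06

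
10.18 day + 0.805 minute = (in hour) 244.3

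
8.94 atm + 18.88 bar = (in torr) 2.096e+04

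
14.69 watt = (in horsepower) 0.0197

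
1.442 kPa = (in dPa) 1.442e+04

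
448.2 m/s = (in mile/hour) 1003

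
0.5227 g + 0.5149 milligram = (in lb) 0.001153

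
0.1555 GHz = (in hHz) 1.555e+06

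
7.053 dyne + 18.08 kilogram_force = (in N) 177.3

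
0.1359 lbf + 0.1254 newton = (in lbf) 0.1641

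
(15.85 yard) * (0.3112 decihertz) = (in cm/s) 45.1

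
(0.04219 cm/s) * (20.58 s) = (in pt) 24.61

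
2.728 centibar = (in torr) 20.46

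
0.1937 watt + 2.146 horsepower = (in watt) 1600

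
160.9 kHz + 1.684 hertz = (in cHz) 1.609e+07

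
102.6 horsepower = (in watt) 7.651e+04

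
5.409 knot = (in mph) 6.225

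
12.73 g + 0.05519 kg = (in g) 67.92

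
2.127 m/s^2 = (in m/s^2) 2.127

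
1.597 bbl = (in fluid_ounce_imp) 8936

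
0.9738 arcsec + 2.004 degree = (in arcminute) 120.3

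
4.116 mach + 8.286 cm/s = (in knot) 2724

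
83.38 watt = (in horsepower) 0.1118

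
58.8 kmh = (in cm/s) 1633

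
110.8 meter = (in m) 110.8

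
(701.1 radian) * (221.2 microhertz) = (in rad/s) 0.1551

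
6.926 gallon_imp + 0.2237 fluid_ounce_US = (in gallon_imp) 6.927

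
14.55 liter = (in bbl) 0.09152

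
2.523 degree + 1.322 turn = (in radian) 8.35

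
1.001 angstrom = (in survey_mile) 6.22e-14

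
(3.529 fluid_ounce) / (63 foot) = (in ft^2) 5.85e-05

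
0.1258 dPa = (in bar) 1.258e-07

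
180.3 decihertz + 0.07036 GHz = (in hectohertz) 7.036e+05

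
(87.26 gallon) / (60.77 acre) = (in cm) 0.0001343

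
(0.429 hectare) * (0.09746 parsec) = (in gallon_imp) 2.838e+21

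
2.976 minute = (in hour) 0.0496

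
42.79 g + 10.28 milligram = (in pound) 0.09436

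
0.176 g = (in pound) 0.000388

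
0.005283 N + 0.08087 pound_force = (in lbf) 0.08206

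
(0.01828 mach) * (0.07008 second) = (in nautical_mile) 0.0002355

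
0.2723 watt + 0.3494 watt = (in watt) 0.6217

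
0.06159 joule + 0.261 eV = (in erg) 6.159e+05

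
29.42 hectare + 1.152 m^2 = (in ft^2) 3.167e+06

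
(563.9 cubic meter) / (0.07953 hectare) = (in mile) 0.0004406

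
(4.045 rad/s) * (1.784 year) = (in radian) 2.276e+08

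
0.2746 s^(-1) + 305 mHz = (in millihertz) 579.6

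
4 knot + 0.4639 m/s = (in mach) 0.007406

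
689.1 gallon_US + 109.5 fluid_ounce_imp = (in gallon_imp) 574.5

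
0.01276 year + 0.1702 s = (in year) 0.01276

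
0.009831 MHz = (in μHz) 9.831e+09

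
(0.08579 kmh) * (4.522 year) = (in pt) 9.633e+09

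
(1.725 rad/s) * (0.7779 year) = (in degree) 2.425e+09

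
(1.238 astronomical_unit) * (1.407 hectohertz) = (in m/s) 2.606e+13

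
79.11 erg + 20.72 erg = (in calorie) 2.386e-06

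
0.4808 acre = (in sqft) 2.094e+04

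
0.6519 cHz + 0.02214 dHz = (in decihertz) 0.08733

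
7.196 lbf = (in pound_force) 7.196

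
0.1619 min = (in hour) 0.002698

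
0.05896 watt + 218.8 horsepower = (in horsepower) 218.8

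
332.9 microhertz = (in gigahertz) 3.329e-13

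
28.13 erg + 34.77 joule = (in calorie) 8.31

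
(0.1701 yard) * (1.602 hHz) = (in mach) 0.07318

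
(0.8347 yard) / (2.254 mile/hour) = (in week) 1.252e-06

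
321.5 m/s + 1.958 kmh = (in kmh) 1159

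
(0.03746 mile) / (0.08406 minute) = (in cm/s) 1195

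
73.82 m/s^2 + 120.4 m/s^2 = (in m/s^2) 194.2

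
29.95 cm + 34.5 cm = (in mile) 0.0004005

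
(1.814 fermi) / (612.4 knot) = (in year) 1.826e-25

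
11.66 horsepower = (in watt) 8695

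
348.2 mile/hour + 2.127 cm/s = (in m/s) 155.7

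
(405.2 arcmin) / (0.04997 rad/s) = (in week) 3.9e-06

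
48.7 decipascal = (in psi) 0.0007063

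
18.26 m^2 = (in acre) 0.004512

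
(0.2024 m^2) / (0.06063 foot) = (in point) 3.105e+04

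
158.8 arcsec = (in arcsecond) 158.8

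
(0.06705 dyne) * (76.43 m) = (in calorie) 1.225e-05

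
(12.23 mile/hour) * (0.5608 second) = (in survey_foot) 10.06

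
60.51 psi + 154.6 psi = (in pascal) 1.483e+06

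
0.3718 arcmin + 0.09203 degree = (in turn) 0.0002729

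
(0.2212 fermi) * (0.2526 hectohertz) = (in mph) 1.25e-14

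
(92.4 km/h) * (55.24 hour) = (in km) 5104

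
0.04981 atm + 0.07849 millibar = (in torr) 37.91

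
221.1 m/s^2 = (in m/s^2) 221.1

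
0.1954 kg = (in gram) 195.4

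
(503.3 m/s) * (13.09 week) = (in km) 3.985e+06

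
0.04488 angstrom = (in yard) 4.908e-12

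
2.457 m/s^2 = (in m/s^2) 2.457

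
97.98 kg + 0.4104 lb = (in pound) 216.4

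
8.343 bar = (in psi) 121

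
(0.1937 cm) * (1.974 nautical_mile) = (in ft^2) 76.22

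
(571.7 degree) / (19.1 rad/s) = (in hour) 0.0001451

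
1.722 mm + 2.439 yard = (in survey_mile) 0.001387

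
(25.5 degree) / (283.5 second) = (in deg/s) 0.08995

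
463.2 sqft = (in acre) 0.01063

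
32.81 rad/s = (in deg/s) 1880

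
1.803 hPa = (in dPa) 1803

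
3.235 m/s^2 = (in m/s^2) 3.235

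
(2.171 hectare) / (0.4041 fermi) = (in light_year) 5679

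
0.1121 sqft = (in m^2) 0.01041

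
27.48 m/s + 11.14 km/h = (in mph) 68.39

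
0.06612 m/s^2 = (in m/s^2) 0.06612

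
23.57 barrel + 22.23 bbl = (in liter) 7282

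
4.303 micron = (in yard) 4.706e-06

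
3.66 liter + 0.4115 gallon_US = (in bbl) 0.03282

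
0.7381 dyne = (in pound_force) 1.659e-06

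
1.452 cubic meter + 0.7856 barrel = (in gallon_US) 416.6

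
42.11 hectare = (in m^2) 4.211e+05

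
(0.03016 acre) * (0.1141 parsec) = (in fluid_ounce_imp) 1.512e+22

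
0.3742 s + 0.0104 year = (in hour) 91.1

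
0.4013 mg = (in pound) 8.847e-07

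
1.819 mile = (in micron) 2.927e+09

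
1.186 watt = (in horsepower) 0.00159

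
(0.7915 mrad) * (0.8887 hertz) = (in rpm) 0.006717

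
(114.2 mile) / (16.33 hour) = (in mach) 0.009181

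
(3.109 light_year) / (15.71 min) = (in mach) 9.164e+10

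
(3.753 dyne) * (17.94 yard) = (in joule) 0.0006157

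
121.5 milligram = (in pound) 0.0002679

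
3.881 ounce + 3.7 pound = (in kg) 1.788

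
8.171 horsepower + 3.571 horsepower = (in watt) 8756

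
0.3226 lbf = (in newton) 1.435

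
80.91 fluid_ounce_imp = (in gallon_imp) 0.5057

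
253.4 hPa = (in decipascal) 2.534e+05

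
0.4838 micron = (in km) 4.838e-10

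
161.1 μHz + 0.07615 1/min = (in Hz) 0.00143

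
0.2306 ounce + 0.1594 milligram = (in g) 6.538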